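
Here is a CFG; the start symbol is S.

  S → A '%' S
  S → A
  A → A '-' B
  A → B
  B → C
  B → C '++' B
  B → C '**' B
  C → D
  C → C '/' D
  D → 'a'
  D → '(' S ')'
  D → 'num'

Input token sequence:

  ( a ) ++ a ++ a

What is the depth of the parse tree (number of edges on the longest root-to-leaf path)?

[S [A [B [C [D ( [S [A [B [C [D a]]]]] )]] ++ [B [C [D a]] ++ [B [C [D a]]]]]]]

10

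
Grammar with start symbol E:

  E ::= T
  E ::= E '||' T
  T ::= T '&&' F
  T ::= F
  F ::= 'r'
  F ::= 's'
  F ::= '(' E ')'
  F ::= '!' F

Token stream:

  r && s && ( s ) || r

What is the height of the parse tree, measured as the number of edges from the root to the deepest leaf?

7

[E [E [T [T [T [F r]] && [F s]] && [F ( [E [T [F s]]] )]]] || [T [F r]]]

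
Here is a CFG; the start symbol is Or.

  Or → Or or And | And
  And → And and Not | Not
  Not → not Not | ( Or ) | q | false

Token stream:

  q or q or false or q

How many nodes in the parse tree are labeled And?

4

[Or [Or [Or [Or [And [Not q]]] or [And [Not q]]] or [And [Not false]]] or [And [Not q]]]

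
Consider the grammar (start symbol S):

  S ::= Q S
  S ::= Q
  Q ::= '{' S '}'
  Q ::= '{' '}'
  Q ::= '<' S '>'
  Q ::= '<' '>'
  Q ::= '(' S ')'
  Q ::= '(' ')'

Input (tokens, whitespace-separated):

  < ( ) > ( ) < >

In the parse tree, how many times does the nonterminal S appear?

[S [Q < [S [Q ( )]] >] [S [Q ( )] [S [Q < >]]]]

4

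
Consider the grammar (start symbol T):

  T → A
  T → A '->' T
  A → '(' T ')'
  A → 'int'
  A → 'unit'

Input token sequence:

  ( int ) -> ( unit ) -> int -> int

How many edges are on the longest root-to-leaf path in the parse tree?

5

[T [A ( [T [A int]] )] -> [T [A ( [T [A unit]] )] -> [T [A int] -> [T [A int]]]]]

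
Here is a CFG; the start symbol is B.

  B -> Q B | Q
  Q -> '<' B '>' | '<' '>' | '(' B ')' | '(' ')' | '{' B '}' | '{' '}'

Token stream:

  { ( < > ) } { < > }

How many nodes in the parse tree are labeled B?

[B [Q { [B [Q ( [B [Q < >]] )]] }] [B [Q { [B [Q < >]] }]]]

5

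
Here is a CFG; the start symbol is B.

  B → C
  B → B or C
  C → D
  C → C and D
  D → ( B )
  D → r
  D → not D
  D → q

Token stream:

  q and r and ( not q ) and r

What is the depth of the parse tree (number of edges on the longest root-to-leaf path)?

[B [C [C [C [C [D q]] and [D r]] and [D ( [B [C [D not [D q]]]] )]] and [D r]]]

8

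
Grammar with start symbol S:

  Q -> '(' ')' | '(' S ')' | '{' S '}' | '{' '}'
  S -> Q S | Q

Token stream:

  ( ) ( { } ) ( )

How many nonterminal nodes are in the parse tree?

8

[S [Q ( )] [S [Q ( [S [Q { }]] )] [S [Q ( )]]]]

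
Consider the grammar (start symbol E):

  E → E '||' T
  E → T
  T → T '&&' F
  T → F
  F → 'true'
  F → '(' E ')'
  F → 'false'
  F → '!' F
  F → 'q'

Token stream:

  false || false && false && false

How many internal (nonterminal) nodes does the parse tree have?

10

[E [E [T [F false]]] || [T [T [T [F false]] && [F false]] && [F false]]]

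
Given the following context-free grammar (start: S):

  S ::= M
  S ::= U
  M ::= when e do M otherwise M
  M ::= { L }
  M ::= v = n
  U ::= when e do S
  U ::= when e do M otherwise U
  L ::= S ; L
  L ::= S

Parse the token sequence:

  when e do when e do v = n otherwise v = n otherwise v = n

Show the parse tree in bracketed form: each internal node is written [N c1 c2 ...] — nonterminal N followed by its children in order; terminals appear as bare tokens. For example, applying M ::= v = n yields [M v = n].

[S [M when e do [M when e do [M v = n] otherwise [M v = n]] otherwise [M v = n]]]

S
M
when e do M otherwise M
when e do when e do M otherwise M otherwise M
when e do when e do v = n otherwise M otherwise M
when e do when e do v = n otherwise v = n otherwise M
when e do when e do v = n otherwise v = n otherwise v = n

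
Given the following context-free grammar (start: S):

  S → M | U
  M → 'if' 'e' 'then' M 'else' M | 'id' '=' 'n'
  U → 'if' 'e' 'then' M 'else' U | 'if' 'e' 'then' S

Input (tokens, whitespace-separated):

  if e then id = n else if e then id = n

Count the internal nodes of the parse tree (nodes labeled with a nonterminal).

[S [U if e then [M id = n] else [U if e then [S [M id = n]]]]]

6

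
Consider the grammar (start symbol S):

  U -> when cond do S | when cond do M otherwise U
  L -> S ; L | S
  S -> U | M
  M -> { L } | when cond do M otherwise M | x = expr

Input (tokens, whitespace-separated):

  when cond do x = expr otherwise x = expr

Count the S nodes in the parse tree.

1

[S [M when cond do [M x = expr] otherwise [M x = expr]]]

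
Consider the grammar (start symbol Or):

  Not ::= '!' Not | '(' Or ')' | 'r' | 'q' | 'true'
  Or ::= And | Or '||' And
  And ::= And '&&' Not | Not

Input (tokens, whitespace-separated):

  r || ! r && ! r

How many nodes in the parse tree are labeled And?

3

[Or [Or [And [Not r]]] || [And [And [Not ! [Not r]]] && [Not ! [Not r]]]]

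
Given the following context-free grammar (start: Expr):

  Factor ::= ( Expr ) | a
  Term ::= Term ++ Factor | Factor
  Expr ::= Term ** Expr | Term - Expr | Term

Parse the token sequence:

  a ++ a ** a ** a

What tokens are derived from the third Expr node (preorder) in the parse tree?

[Expr [Term [Term [Factor a]] ++ [Factor a]] ** [Expr [Term [Factor a]] ** [Expr [Term [Factor a]]]]]

a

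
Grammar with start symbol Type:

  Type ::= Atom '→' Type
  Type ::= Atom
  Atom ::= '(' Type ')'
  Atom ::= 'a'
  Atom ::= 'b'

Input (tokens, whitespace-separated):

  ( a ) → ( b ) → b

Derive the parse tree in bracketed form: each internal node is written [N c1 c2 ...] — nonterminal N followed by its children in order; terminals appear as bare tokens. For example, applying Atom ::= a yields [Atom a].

Type
Atom → Type
( Type ) → Type
( Atom ) → Type
( a ) → Type
( a ) → Atom → Type
( a ) → ( Type ) → Type
( a ) → ( Atom ) → Type
( a ) → ( b ) → Type
( a ) → ( b ) → Atom
( a ) → ( b ) → b

[Type [Atom ( [Type [Atom a]] )] → [Type [Atom ( [Type [Atom b]] )] → [Type [Atom b]]]]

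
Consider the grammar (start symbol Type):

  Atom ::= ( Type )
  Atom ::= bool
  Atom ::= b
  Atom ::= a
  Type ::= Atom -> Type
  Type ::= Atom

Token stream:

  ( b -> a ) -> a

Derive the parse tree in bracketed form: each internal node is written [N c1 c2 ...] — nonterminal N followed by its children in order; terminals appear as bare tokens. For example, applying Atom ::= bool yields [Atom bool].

Type
Atom -> Type
( Type ) -> Type
( Atom -> Type ) -> Type
( b -> Type ) -> Type
( b -> Atom ) -> Type
( b -> a ) -> Type
( b -> a ) -> Atom
( b -> a ) -> a

[Type [Atom ( [Type [Atom b] -> [Type [Atom a]]] )] -> [Type [Atom a]]]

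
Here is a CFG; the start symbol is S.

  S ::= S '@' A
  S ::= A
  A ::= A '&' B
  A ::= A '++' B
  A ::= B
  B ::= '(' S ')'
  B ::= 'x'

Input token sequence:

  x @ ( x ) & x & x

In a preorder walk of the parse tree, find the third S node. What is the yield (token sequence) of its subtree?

[S [S [A [B x]]] @ [A [A [A [B ( [S [A [B x]]] )]] & [B x]] & [B x]]]

x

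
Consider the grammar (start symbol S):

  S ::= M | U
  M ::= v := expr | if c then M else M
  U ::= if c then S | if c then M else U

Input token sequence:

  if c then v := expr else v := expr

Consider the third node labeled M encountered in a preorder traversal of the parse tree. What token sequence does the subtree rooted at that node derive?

v := expr

[S [M if c then [M v := expr] else [M v := expr]]]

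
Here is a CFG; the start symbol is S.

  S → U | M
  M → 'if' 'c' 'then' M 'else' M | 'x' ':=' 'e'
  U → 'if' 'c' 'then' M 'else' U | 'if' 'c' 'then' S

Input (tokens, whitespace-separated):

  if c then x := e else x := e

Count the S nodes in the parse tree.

1

[S [M if c then [M x := e] else [M x := e]]]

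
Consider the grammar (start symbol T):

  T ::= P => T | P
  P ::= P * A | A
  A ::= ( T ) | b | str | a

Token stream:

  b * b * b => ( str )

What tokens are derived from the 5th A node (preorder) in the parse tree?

[T [P [P [P [A b]] * [A b]] * [A b]] => [T [P [A ( [T [P [A str]]] )]]]]

str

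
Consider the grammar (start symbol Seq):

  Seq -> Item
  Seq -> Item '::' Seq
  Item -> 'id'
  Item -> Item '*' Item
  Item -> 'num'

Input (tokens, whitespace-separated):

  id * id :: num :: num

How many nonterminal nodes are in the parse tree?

[Seq [Item [Item id] * [Item id]] :: [Seq [Item num] :: [Seq [Item num]]]]

8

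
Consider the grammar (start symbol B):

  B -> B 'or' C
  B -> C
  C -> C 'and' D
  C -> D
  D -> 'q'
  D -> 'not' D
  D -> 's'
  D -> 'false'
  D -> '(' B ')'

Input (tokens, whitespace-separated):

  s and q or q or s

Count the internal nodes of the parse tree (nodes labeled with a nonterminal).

11

[B [B [B [C [C [D s]] and [D q]]] or [C [D q]]] or [C [D s]]]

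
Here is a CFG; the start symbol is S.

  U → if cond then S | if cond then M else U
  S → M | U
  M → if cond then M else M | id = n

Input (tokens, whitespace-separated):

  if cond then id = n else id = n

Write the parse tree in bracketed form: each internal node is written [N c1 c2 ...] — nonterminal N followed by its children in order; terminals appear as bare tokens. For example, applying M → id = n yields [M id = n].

S
M
if cond then M else M
if cond then id = n else M
if cond then id = n else id = n

[S [M if cond then [M id = n] else [M id = n]]]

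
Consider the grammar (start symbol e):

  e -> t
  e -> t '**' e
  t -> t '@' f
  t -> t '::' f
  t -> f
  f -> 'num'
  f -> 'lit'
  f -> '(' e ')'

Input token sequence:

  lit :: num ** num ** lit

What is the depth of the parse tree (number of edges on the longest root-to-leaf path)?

[e [t [t [f lit]] :: [f num]] ** [e [t [f num]] ** [e [t [f lit]]]]]

5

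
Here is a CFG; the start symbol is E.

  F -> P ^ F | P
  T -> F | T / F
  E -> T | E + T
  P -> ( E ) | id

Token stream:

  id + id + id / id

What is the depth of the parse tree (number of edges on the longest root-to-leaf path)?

6

[E [E [E [T [F [P id]]]] + [T [F [P id]]]] + [T [T [F [P id]]] / [F [P id]]]]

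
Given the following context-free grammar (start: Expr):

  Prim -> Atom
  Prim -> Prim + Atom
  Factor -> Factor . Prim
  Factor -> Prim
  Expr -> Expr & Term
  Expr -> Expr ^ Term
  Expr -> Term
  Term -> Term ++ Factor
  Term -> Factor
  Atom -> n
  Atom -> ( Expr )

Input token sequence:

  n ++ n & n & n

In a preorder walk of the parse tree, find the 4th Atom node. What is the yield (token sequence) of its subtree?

n

[Expr [Expr [Expr [Term [Term [Factor [Prim [Atom n]]]] ++ [Factor [Prim [Atom n]]]]] & [Term [Factor [Prim [Atom n]]]]] & [Term [Factor [Prim [Atom n]]]]]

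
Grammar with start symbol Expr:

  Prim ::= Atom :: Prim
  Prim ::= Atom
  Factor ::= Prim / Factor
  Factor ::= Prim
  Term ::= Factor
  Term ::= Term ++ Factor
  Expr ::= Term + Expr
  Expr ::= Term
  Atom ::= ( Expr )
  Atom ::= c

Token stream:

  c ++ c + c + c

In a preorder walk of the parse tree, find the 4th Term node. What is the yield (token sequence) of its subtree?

c

[Expr [Term [Term [Factor [Prim [Atom c]]]] ++ [Factor [Prim [Atom c]]]] + [Expr [Term [Factor [Prim [Atom c]]]] + [Expr [Term [Factor [Prim [Atom c]]]]]]]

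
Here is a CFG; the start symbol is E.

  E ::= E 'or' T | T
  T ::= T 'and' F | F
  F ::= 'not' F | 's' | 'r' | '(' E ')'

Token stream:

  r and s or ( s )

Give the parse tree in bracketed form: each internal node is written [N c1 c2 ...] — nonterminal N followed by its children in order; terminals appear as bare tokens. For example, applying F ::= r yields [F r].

[E [E [T [T [F r]] and [F s]]] or [T [F ( [E [T [F s]]] )]]]

E
E or T
T or T
T and F or T
F and F or T
r and F or T
r and s or T
r and s or F
r and s or ( E )
r and s or ( T )
r and s or ( F )
r and s or ( s )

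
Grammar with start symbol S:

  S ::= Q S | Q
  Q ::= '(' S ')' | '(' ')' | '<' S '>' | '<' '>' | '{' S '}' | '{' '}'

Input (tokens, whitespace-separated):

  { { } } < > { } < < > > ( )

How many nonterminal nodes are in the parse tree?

[S [Q { [S [Q { }]] }] [S [Q < >] [S [Q { }] [S [Q < [S [Q < >]] >] [S [Q ( )]]]]]]

14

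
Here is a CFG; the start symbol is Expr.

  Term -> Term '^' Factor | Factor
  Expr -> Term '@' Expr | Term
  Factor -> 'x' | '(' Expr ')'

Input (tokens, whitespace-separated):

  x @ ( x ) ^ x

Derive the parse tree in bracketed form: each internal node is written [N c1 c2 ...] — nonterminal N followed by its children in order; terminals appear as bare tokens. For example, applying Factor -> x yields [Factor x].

[Expr [Term [Factor x]] @ [Expr [Term [Term [Factor ( [Expr [Term [Factor x]]] )]] ^ [Factor x]]]]

Expr
Term @ Expr
Factor @ Expr
x @ Expr
x @ Term
x @ Term ^ Factor
x @ Factor ^ Factor
x @ ( Expr ) ^ Factor
x @ ( Term ) ^ Factor
x @ ( Factor ) ^ Factor
x @ ( x ) ^ Factor
x @ ( x ) ^ x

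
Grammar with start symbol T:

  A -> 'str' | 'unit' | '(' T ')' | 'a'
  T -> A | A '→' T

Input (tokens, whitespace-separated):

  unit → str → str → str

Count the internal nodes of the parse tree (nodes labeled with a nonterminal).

[T [A unit] → [T [A str] → [T [A str] → [T [A str]]]]]

8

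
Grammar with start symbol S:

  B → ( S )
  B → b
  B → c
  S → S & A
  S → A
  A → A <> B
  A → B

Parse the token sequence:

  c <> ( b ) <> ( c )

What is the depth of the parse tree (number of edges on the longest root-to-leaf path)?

[S [A [A [A [B c]] <> [B ( [S [A [B b]]] )]] <> [B ( [S [A [B c]]] )]]]

7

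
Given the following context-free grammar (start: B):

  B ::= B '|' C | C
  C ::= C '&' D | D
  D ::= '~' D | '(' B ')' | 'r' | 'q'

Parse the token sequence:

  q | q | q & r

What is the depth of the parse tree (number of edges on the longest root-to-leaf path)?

5

[B [B [B [C [D q]]] | [C [D q]]] | [C [C [D q]] & [D r]]]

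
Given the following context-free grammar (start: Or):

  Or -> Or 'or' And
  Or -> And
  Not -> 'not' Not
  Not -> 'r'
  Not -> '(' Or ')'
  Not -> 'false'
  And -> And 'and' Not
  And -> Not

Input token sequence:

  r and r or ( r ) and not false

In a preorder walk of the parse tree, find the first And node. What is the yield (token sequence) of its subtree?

r and r

[Or [Or [And [And [Not r]] and [Not r]]] or [And [And [Not ( [Or [And [Not r]]] )]] and [Not not [Not false]]]]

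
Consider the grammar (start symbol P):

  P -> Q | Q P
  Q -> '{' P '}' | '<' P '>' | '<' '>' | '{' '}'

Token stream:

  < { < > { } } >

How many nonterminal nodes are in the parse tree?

[P [Q < [P [Q { [P [Q < >] [P [Q { }]]] }]] >]]

8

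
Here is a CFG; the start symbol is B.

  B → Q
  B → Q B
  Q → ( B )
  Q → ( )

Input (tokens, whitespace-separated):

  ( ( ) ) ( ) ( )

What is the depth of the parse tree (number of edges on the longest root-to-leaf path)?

4

[B [Q ( [B [Q ( )]] )] [B [Q ( )] [B [Q ( )]]]]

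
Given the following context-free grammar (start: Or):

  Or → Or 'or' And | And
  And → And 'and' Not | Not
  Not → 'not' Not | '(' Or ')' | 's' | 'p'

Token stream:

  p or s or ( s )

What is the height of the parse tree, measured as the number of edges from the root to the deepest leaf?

[Or [Or [Or [And [Not p]]] or [And [Not s]]] or [And [Not ( [Or [And [Not s]]] )]]]

6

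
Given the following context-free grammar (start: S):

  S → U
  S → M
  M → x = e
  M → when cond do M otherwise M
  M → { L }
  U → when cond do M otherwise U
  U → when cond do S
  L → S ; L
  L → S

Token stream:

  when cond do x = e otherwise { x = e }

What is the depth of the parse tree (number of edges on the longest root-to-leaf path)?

[S [M when cond do [M x = e] otherwise [M { [L [S [M x = e]]] }]]]

6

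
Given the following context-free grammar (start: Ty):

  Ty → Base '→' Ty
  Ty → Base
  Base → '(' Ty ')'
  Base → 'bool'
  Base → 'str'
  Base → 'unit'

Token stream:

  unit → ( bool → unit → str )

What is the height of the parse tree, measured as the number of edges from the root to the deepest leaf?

7

[Ty [Base unit] → [Ty [Base ( [Ty [Base bool] → [Ty [Base unit] → [Ty [Base str]]]] )]]]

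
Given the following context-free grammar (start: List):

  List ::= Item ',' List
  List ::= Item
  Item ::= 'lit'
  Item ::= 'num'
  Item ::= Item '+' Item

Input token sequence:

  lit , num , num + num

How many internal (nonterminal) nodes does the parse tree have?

8

[List [Item lit] , [List [Item num] , [List [Item [Item num] + [Item num]]]]]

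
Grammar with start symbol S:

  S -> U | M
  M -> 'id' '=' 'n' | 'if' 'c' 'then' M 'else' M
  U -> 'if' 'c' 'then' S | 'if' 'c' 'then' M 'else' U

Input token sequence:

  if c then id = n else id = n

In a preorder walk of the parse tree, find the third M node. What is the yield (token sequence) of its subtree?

[S [M if c then [M id = n] else [M id = n]]]

id = n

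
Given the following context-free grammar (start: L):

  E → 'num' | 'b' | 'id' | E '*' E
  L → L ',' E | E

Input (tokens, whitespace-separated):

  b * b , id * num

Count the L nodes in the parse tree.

2

[L [L [E [E b] * [E b]]] , [E [E id] * [E num]]]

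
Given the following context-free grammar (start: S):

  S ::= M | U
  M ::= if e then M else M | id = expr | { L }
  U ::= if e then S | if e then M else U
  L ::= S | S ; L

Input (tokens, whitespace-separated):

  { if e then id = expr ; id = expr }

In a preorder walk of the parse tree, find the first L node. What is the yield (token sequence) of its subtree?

if e then id = expr ; id = expr

[S [M { [L [S [U if e then [S [M id = expr]]]] ; [L [S [M id = expr]]]] }]]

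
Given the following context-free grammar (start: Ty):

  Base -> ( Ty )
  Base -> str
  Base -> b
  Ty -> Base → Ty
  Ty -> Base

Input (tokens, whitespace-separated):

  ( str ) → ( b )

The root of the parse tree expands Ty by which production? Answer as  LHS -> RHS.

Ty -> Base → Ty

[Ty [Base ( [Ty [Base str]] )] → [Ty [Base ( [Ty [Base b]] )]]]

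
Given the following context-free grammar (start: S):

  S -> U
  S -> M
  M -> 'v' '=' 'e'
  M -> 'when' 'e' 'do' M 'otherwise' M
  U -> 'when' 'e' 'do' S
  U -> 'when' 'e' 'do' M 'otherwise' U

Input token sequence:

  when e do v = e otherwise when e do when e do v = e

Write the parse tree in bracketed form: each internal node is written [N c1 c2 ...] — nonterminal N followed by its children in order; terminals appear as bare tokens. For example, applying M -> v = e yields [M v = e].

S
U
when e do M otherwise U
when e do v = e otherwise U
when e do v = e otherwise when e do S
when e do v = e otherwise when e do U
when e do v = e otherwise when e do when e do S
when e do v = e otherwise when e do when e do M
when e do v = e otherwise when e do when e do v = e

[S [U when e do [M v = e] otherwise [U when e do [S [U when e do [S [M v = e]]]]]]]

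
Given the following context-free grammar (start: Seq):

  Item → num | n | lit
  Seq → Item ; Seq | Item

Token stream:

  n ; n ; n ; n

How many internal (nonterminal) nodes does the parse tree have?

8

[Seq [Item n] ; [Seq [Item n] ; [Seq [Item n] ; [Seq [Item n]]]]]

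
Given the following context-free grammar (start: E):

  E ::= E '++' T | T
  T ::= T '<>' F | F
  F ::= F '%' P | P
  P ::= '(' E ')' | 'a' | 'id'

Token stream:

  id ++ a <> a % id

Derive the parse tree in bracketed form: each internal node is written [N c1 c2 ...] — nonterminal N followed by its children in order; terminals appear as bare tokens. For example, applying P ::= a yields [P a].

[E [E [T [F [P id]]]] ++ [T [T [F [P a]]] <> [F [F [P a]] % [P id]]]]

E
E ++ T
T ++ T
F ++ T
P ++ T
id ++ T
id ++ T <> F
id ++ F <> F
id ++ P <> F
id ++ a <> F
id ++ a <> F % P
id ++ a <> P % P
id ++ a <> a % P
id ++ a <> a % id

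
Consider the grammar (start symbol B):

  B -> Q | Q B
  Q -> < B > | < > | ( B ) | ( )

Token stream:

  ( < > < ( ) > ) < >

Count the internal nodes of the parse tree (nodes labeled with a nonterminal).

[B [Q ( [B [Q < >] [B [Q < [B [Q ( )]] >]]] )] [B [Q < >]]]

10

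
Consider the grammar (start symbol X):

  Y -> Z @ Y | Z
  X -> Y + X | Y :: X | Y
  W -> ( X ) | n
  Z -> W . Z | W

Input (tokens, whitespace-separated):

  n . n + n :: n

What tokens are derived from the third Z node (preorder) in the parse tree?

n

[X [Y [Z [W n] . [Z [W n]]]] + [X [Y [Z [W n]]] :: [X [Y [Z [W n]]]]]]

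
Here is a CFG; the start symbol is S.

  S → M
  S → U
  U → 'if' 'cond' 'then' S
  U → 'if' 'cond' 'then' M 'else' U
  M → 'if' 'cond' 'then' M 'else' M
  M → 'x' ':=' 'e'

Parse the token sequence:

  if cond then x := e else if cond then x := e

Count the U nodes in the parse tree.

[S [U if cond then [M x := e] else [U if cond then [S [M x := e]]]]]

2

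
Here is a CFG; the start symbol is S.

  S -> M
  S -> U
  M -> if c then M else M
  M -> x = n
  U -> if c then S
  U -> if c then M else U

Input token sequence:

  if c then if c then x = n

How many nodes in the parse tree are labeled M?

[S [U if c then [S [U if c then [S [M x = n]]]]]]

1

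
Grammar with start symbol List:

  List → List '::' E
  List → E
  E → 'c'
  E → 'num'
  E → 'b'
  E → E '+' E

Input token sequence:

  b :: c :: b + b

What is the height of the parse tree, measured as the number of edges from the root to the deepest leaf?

4

[List [List [List [E b]] :: [E c]] :: [E [E b] + [E b]]]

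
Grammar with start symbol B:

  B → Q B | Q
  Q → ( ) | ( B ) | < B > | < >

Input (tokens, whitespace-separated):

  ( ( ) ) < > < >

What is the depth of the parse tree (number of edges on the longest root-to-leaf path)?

[B [Q ( [B [Q ( )]] )] [B [Q < >] [B [Q < >]]]]

4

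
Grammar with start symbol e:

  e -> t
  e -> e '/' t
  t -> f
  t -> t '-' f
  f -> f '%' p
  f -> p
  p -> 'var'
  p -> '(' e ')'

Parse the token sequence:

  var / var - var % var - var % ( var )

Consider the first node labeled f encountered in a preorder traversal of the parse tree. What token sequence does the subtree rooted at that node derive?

var

[e [e [t [f [p var]]]] / [t [t [t [f [p var]]] - [f [f [p var]] % [p var]]] - [f [f [p var]] % [p ( [e [t [f [p var]]]] )]]]]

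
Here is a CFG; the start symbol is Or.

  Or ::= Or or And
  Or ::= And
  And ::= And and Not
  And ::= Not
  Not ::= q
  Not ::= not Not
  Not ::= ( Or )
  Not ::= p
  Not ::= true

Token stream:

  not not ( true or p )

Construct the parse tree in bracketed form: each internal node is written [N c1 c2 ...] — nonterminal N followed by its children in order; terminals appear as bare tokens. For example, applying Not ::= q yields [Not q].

Or
And
Not
not Not
not not Not
not not ( Or )
not not ( Or or And )
not not ( And or And )
not not ( Not or And )
not not ( true or And )
not not ( true or Not )
not not ( true or p )

[Or [And [Not not [Not not [Not ( [Or [Or [And [Not true]]] or [And [Not p]]] )]]]]]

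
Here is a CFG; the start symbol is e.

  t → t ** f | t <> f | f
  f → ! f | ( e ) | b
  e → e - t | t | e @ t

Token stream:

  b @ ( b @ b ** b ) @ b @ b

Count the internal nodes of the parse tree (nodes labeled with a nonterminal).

20

[e [e [e [e [t [f b]]] @ [t [f ( [e [e [t [f b]]] @ [t [t [f b]] ** [f b]]] )]]] @ [t [f b]]] @ [t [f b]]]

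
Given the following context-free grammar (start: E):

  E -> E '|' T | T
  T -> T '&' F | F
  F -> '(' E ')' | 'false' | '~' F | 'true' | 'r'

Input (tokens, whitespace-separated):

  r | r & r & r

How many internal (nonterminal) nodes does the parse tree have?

[E [E [T [F r]]] | [T [T [T [F r]] & [F r]] & [F r]]]

10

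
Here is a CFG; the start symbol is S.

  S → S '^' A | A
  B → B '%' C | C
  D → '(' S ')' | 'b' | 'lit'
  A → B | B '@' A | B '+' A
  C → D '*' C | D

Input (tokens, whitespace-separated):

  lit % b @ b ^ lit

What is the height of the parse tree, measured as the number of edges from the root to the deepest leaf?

7

[S [S [A [B [B [C [D lit]]] % [C [D b]]] @ [A [B [C [D b]]]]]] ^ [A [B [C [D lit]]]]]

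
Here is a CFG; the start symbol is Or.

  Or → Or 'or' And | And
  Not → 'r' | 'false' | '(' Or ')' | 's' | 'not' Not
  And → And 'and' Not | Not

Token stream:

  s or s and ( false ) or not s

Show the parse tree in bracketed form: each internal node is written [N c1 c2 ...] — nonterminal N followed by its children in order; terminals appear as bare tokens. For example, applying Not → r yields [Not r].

Or
Or or And
Or or And or And
And or And or And
Not or And or And
s or And or And
s or And and Not or And
s or Not and Not or And
s or s and Not or And
s or s and ( Or ) or And
s or s and ( And ) or And
s or s and ( Not ) or And
s or s and ( false ) or And
s or s and ( false ) or Not
s or s and ( false ) or not Not
s or s and ( false ) or not s

[Or [Or [Or [And [Not s]]] or [And [And [Not s]] and [Not ( [Or [And [Not false]]] )]]] or [And [Not not [Not s]]]]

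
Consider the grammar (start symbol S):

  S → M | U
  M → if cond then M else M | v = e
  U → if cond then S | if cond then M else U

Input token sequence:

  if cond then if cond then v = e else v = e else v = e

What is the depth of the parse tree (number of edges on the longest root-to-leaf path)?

[S [M if cond then [M if cond then [M v = e] else [M v = e]] else [M v = e]]]

4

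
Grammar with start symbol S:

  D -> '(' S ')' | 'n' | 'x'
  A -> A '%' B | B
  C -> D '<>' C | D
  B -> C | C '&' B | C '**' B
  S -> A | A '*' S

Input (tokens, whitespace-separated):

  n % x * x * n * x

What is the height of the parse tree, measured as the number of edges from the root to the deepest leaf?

[S [A [A [B [C [D n]]]] % [B [C [D x]]]] * [S [A [B [C [D x]]]] * [S [A [B [C [D n]]]] * [S [A [B [C [D x]]]]]]]]

8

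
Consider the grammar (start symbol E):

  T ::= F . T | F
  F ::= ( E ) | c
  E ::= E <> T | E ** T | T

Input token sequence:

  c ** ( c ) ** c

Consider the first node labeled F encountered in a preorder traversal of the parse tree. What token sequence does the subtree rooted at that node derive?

[E [E [E [T [F c]]] ** [T [F ( [E [T [F c]]] )]]] ** [T [F c]]]

c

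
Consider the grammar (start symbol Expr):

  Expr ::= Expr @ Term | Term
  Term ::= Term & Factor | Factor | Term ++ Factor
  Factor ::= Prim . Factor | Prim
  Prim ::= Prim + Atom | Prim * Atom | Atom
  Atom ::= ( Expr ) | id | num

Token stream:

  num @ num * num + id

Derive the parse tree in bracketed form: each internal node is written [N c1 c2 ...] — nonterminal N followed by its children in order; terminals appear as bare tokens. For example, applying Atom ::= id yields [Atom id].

Expr
Expr @ Term
Term @ Term
Factor @ Term
Prim @ Term
Atom @ Term
num @ Term
num @ Factor
num @ Prim
num @ Prim + Atom
num @ Prim * Atom + Atom
num @ Atom * Atom + Atom
num @ num * Atom + Atom
num @ num * num + Atom
num @ num * num + id

[Expr [Expr [Term [Factor [Prim [Atom num]]]]] @ [Term [Factor [Prim [Prim [Prim [Atom num]] * [Atom num]] + [Atom id]]]]]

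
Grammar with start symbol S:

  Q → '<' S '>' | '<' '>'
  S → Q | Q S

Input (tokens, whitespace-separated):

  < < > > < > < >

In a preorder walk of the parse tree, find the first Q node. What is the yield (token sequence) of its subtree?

< < > >

[S [Q < [S [Q < >]] >] [S [Q < >] [S [Q < >]]]]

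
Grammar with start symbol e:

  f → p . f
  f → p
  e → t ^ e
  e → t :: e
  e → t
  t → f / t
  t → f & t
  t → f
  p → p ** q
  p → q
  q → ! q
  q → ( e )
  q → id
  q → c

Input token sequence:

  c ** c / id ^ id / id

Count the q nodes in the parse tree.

[e [t [f [p [p [q c]] ** [q c]]] / [t [f [p [q id]]]]] ^ [e [t [f [p [q id]]] / [t [f [p [q id]]]]]]]

5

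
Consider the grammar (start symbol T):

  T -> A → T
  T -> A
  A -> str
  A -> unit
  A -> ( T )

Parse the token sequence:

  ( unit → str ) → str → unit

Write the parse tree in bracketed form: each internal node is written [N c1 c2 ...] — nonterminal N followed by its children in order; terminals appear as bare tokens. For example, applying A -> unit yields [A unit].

T
A → T
( T ) → T
( A → T ) → T
( unit → T ) → T
( unit → A ) → T
( unit → str ) → T
( unit → str ) → A → T
( unit → str ) → str → T
( unit → str ) → str → A
( unit → str ) → str → unit

[T [A ( [T [A unit] → [T [A str]]] )] → [T [A str] → [T [A unit]]]]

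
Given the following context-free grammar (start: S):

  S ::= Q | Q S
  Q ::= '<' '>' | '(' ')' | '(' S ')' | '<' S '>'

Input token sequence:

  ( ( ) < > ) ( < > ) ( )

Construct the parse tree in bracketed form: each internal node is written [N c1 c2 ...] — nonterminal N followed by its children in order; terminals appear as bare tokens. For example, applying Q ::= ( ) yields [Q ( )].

S
Q S
( S ) S
( Q S ) S
( ( ) S ) S
( ( ) Q ) S
( ( ) < > ) S
( ( ) < > ) Q S
( ( ) < > ) ( S ) S
( ( ) < > ) ( Q ) S
( ( ) < > ) ( < > ) S
( ( ) < > ) ( < > ) Q
( ( ) < > ) ( < > ) ( )

[S [Q ( [S [Q ( )] [S [Q < >]]] )] [S [Q ( [S [Q < >]] )] [S [Q ( )]]]]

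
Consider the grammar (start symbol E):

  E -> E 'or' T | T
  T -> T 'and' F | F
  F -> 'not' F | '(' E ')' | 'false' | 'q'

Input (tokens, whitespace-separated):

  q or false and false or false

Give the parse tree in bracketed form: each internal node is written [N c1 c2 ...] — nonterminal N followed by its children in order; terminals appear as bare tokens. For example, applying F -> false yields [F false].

[E [E [E [T [F q]]] or [T [T [F false]] and [F false]]] or [T [F false]]]

E
E or T
E or T or T
T or T or T
F or T or T
q or T or T
q or T and F or T
q or F and F or T
q or false and F or T
q or false and false or T
q or false and false or F
q or false and false or false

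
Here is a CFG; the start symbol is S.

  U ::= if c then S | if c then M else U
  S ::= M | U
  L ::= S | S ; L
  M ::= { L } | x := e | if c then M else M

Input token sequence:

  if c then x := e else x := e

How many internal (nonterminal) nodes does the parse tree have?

4

[S [M if c then [M x := e] else [M x := e]]]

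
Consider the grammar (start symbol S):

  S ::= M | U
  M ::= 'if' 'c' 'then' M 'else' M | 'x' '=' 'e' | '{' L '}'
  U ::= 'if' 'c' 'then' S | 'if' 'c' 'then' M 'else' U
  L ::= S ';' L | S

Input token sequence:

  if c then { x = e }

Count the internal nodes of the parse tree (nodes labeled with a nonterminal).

[S [U if c then [S [M { [L [S [M x = e]]] }]]]]

7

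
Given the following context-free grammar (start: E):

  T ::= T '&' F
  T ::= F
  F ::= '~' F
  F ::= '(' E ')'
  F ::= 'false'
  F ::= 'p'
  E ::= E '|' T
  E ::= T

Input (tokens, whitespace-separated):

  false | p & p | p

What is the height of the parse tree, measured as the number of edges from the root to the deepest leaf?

5

[E [E [E [T [F false]]] | [T [T [F p]] & [F p]]] | [T [F p]]]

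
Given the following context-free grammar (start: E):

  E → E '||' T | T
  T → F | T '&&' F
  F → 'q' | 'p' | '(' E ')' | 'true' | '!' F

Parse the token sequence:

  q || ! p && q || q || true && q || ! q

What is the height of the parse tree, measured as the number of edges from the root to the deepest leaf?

[E [E [E [E [E [T [F q]]] || [T [T [F ! [F p]]] && [F q]]] || [T [F q]]] || [T [T [F true]] && [F q]]] || [T [F ! [F q]]]]

8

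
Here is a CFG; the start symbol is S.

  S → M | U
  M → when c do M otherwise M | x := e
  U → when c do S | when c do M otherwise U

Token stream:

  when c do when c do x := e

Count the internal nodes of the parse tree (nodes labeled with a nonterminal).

6

[S [U when c do [S [U when c do [S [M x := e]]]]]]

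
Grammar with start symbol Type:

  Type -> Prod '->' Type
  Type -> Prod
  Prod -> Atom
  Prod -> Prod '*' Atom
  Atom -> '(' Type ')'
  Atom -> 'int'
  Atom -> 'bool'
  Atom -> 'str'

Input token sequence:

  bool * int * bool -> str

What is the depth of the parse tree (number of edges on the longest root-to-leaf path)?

[Type [Prod [Prod [Prod [Atom bool]] * [Atom int]] * [Atom bool]] -> [Type [Prod [Atom str]]]]

5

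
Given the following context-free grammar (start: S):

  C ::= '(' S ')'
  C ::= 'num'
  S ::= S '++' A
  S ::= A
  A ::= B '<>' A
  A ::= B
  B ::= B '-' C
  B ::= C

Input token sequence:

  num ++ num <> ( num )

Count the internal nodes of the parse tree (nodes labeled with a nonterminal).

15

[S [S [A [B [C num]]]] ++ [A [B [C num]] <> [A [B [C ( [S [A [B [C num]]]] )]]]]]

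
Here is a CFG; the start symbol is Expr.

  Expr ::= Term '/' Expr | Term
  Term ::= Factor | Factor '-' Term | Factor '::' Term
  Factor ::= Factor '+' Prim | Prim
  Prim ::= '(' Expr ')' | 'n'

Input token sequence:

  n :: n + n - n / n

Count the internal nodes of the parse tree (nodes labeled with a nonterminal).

16

[Expr [Term [Factor [Prim n]] :: [Term [Factor [Factor [Prim n]] + [Prim n]] - [Term [Factor [Prim n]]]]] / [Expr [Term [Factor [Prim n]]]]]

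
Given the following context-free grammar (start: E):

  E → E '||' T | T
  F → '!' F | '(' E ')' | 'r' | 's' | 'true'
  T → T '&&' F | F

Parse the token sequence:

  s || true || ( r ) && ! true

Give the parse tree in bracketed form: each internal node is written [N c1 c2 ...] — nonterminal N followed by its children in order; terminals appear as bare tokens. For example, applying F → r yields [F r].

E
E || T
E || T || T
T || T || T
F || T || T
s || T || T
s || F || T
s || true || T
s || true || T && F
s || true || F && F
s || true || ( E ) && F
s || true || ( T ) && F
s || true || ( F ) && F
s || true || ( r ) && F
s || true || ( r ) && ! F
s || true || ( r ) && ! true

[E [E [E [T [F s]]] || [T [F true]]] || [T [T [F ( [E [T [F r]]] )]] && [F ! [F true]]]]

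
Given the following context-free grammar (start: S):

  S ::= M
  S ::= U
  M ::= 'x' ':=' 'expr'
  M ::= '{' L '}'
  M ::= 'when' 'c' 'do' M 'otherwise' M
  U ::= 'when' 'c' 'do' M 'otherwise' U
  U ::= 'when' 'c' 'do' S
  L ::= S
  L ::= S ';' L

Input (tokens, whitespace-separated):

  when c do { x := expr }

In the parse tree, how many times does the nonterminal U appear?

[S [U when c do [S [M { [L [S [M x := expr]]] }]]]]

1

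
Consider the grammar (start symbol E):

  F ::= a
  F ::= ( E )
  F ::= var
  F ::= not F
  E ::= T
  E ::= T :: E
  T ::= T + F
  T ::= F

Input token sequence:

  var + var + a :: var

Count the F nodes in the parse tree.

[E [T [T [T [F var]] + [F var]] + [F a]] :: [E [T [F var]]]]

4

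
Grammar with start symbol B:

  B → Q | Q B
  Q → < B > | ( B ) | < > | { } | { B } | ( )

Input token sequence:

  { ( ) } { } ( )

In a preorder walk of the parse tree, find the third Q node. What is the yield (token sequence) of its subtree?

{ }

[B [Q { [B [Q ( )]] }] [B [Q { }] [B [Q ( )]]]]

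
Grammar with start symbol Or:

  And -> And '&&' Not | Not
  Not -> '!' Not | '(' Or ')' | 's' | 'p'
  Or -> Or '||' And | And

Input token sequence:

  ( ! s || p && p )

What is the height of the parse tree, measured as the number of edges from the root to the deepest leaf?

[Or [And [Not ( [Or [Or [And [Not ! [Not s]]]] || [And [And [Not p]] && [Not p]]] )]]]

8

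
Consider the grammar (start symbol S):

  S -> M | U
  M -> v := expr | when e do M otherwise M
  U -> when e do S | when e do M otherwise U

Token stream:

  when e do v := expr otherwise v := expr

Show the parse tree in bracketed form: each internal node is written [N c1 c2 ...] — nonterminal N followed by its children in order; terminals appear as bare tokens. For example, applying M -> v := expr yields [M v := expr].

S
M
when e do M otherwise M
when e do v := expr otherwise M
when e do v := expr otherwise v := expr

[S [M when e do [M v := expr] otherwise [M v := expr]]]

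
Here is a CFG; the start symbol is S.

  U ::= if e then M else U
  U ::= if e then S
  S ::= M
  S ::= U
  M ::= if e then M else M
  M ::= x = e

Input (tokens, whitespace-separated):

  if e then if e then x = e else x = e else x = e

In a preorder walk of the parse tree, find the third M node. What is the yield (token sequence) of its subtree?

x = e

[S [M if e then [M if e then [M x = e] else [M x = e]] else [M x = e]]]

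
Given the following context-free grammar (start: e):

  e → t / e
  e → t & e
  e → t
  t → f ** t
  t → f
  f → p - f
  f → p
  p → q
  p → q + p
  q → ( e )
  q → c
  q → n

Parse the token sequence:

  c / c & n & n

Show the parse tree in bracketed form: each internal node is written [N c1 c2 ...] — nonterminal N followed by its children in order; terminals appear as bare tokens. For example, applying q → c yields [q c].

e
t / e
f / e
p / e
q / e
c / e
c / t & e
c / f & e
c / p & e
c / q & e
c / c & e
c / c & t & e
c / c & f & e
c / c & p & e
c / c & q & e
c / c & n & e
c / c & n & t
c / c & n & f
c / c & n & p
c / c & n & q
c / c & n & n

[e [t [f [p [q c]]]] / [e [t [f [p [q c]]]] & [e [t [f [p [q n]]]] & [e [t [f [p [q n]]]]]]]]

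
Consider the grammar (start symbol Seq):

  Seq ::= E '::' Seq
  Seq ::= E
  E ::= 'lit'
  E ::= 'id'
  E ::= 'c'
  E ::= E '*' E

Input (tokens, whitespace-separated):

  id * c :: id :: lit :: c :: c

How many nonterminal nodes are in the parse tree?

[Seq [E [E id] * [E c]] :: [Seq [E id] :: [Seq [E lit] :: [Seq [E c] :: [Seq [E c]]]]]]

12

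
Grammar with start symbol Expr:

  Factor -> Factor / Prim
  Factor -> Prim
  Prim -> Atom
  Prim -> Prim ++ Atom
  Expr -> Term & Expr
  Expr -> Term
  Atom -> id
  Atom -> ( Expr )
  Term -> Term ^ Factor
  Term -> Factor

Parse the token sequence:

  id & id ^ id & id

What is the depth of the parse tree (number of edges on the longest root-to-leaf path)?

7

[Expr [Term [Factor [Prim [Atom id]]]] & [Expr [Term [Term [Factor [Prim [Atom id]]]] ^ [Factor [Prim [Atom id]]]] & [Expr [Term [Factor [Prim [Atom id]]]]]]]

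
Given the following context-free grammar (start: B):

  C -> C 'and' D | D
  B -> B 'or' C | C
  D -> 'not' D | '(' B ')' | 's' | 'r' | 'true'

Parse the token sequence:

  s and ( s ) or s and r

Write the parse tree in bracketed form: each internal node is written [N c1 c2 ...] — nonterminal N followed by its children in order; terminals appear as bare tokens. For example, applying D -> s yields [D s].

[B [B [C [C [D s]] and [D ( [B [C [D s]]] )]]] or [C [C [D s]] and [D r]]]

B
B or C
C or C
C and D or C
D and D or C
s and D or C
s and ( B ) or C
s and ( C ) or C
s and ( D ) or C
s and ( s ) or C
s and ( s ) or C and D
s and ( s ) or D and D
s and ( s ) or s and D
s and ( s ) or s and r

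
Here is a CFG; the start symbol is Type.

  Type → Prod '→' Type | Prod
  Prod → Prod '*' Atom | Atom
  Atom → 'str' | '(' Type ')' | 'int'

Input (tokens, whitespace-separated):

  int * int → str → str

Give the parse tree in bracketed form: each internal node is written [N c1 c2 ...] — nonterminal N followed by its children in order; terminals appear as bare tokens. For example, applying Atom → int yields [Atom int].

[Type [Prod [Prod [Atom int]] * [Atom int]] → [Type [Prod [Atom str]] → [Type [Prod [Atom str]]]]]

Type
Prod → Type
Prod * Atom → Type
Atom * Atom → Type
int * Atom → Type
int * int → Type
int * int → Prod → Type
int * int → Atom → Type
int * int → str → Type
int * int → str → Prod
int * int → str → Atom
int * int → str → str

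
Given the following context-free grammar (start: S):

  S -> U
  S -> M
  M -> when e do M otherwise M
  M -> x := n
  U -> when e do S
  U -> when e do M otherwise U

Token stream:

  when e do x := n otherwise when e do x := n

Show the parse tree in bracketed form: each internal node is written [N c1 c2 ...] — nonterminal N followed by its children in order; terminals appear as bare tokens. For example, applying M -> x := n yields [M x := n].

S
U
when e do M otherwise U
when e do x := n otherwise U
when e do x := n otherwise when e do S
when e do x := n otherwise when e do M
when e do x := n otherwise when e do x := n

[S [U when e do [M x := n] otherwise [U when e do [S [M x := n]]]]]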